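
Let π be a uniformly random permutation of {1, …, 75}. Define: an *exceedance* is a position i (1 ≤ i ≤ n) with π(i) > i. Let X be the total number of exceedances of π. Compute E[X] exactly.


Write X = Σ_{i=1}^{75} X_i, where X_i = 1_{π(i) > i}.
For each fixed i, π(i) is uniform over {1, …, 75} (marginal of a uniform permutation), so P[π(i) > i] = (n − i)/n. Summing: Σ_{i=1}^{75} (n − i)/n = (0 + 1 + … + 74)/75 = 75(75 − 1)/(2·75) = (75 − 1)/2.
Hence E[X] = Σ_{i=1}^{75} (75 − i)/75 = 37 ≈ 37.00000.

E[X] = 37 = 37.00000.


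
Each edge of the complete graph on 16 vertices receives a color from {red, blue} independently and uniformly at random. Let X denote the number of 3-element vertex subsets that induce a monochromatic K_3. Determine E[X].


Let X = Σ_S X_S over the C(16, 3) = 560 subsets S of size 3, where X_S = 1 if the K_3 on S is monochromatic.
For a fixed S, the K_3 on S has C(3, 2) = 3 edges. P[all 3 edges red] = (1/2)^3, and likewise for blue, so P[monochromatic] = 2·(1/2)^3 = 2^{1 − 3} = 1/4.
By linearity: E[X] = C(16, 3) · 2^{1 − 3} = 560 · 1/4 = 140.
Numerically: E[X] ≈ 140.0000.

E[X] = C(16,3)·2^(1−C(3,2)) = 140 ≈ 140.0000.


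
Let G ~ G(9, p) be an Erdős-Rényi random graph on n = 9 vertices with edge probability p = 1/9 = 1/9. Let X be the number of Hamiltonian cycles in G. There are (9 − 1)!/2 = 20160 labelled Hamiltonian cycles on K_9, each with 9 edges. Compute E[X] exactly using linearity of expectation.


K_9 has (9 − 1)!/2 = 20160 labelled Hamiltonian cycles.
For each such Hamiltonian cycle H, let X_H = 1 if all 9 edges of H are present in G. Then P[X_H = 1] = p^{9} = (1/9)^{9} = 1/387420489.
By linearity of expectation: E[X] = Σ_H E[X_H] = 20160 · p^{9} = 20160 · 1/387420489 = 2240/43046721.
Numerically: E[X] ≈ 5.2e-05.

E[X] = 20160 · (1/9)^{9} = 2240/43046721 ≈ 5.2e-05.


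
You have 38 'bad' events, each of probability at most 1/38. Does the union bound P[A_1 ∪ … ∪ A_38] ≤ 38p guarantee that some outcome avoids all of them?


Union bound: P[∪_{i=1}^{38} A_i] ≤ Σ_i P[A_i] ≤ 38·p = 38·(1/38) = 1.
Numerically: 1 ≈ 1.00000.
Is 1 < 1? NO.
Since the bound 1 is ≥ 1, the union bound is uninformative here; it does NOT by itself certify existence.

38·p = 1 ≈ 1.00000; existence NOT certified by the union bound.


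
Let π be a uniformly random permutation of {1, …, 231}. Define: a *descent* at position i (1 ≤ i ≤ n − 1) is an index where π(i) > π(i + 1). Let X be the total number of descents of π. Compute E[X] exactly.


Write X = Σ X_I over i = 1, …, 230, with X_I the indicator of one descent.
There are 230 indicators.
For each fixed i, the pair (π(i), π(i+1)) is a uniformly random ordered pair of distinct values from {1, …, 231}; by symmetry P[π(i) > π(i+1)] = 1/2.
By linearity: E[X] = 230 · (1/2) = (231 − 1) · (1/2) = 115 ≈ 115.00000.

E[X] = 115 = 115.00000.


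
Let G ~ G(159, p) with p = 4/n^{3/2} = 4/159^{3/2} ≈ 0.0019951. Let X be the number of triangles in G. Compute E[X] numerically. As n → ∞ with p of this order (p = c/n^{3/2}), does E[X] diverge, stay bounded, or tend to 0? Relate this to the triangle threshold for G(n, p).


Number of potential triangles: C(159, 3) = 657359.
Each occurs with probability p³ ≈ (0.0019951)³ ≈ 7.94132399e-09.
By linearity: E[X] = C(159, 3)·p³ ≈ 657359 · 7.94132399e-09 ≈ 0.005220.
Since α = 3/2 > 1, p = c/n^{3/2} = o(1/n) is below the triangle threshold p ~ 1/n. Asymptotically E[X] ~ (c³/6)·n^{3(1−α)} = (4³/6)·n^{-1.5} → 0, so by Markov's inequality G has no triangles w.h.p.

E[X] ≈ 0.005220; in regime p = Θ(1/n^{3/2}) E[X] tends to 0 (below the triangle threshold p ~ 1/n).


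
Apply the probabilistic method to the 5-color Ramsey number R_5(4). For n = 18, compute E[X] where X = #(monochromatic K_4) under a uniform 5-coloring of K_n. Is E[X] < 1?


E[X] = C(18, 4) · 5^{1 − 6} = 3060 · 5^{−5} = 3060/3125.
As a reduced fraction: E[X] = 612/625 ≈ 0.979.
Is E[X] < 1? YES.
Since E[X] < 1, there exists a 5-coloring of K_{18} with no monochromatic K_4; hence R_5(4) > 18.

E[X] = 612/625 ≈ 0.979; E[X] < 1, so R_5(4) > 18.


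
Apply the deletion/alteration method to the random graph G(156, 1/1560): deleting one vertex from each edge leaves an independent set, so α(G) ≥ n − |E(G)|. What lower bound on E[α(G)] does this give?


E[|E(G)|] = C(156, 2)·p = 12090 · (1/1560) = 31/4.
E[α(G)] ≥ n − E[|E(G)|] = 156 − 31/4 = 593/4.
Numerically: ≈ 148.250.
(This is only a lower bound; the true E[α(G)] may be larger.)

E[α(G)] ≥ 593/4 ≈ 148.250.


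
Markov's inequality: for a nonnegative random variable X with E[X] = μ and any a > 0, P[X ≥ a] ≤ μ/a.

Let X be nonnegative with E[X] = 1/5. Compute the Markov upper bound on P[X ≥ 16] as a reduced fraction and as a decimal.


μ = E[X] = 1/5, a = 16.
Markov: P[X ≥ 16] ≤ μ/a = (1/5)/16 = 1/80.
Numerically: ≈ 0.0125.
(Since a = 16 > μ = 0.2000, the bound 1/80 is < 1 and informative.)

P[X ≥ 16] ≤ 1/80 ≈ 0.0125.


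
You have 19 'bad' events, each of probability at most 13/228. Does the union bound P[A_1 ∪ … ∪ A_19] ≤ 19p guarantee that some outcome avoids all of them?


Union bound: P[∪_{i=1}^{19} A_i] ≤ Σ_i P[A_i] ≤ 19·p = 19·(13/228) = 13/12.
Numerically: 13/12 ≈ 1.083333.
Is 13/12 < 1? NO.
Since the bound 13/12 is ≥ 1, the union bound is uninformative here; it does NOT by itself certify existence.

19·p = 13/12 ≈ 1.083333; existence NOT certified by the union bound.


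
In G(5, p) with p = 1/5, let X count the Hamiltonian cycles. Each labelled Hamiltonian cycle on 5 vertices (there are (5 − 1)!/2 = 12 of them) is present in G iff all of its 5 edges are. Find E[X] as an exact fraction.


K_5 has (5 − 1)!/2 = 12 labelled Hamiltonian cycles.
For each such Hamiltonian cycle H, let X_H = 1 if all 5 edges of H are present in G. Then P[X_H = 1] = p^{5} = (1/5)^{5} = 1/3125.
By linearity: E[X] = Σ_H E[X_H] = 12 · p^{5} = 12 · 1/3125 = 12/3125.
Numerically: E[X] ≈ 0.00384.

E[X] = 12 · (1/5)^{5} = 12/3125 ≈ 0.00384.


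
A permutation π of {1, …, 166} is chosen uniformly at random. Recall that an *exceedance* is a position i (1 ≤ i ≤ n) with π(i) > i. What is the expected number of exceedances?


Write X = Σ_{i=1}^{166} X_i, where X_i = 1_{π(i) > i}.
For each fixed i, π(i) is uniform over {1, …, 166} (marginal of a uniform permutation), so P[π(i) > i] = (n − i)/n. Summing: Σ_{i=1}^{166} (n − i)/n = (0 + 1 + … + 165)/166 = 166(166 − 1)/(2·166) = (166 − 1)/2.
Hence E[X] = Σ_{i=1}^{166} (166 − i)/166 = 165/2 ≈ 82.5000.

E[X] = 165/2 = 82.5000.


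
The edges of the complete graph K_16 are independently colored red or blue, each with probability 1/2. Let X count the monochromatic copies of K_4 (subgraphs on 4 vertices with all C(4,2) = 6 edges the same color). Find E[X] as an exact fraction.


Let X = Σ_S X_S over the C(16, 4) = 1820 subsets S of size 4, where X_S = 1 if the K_4 on S is monochromatic.
For a fixed S, the K_4 on S has C(4, 2) = 6 edges. P[all 6 edges red] = (1/2)^6, and likewise for blue, so P[monochromatic] = 2·(1/2)^6 = 2^{1 − 6} = 1/32.
By linearity of expectation: E[X] = C(16, 4) · 2^{1 − 6} = 1820 · 1/32 = 455/8.
Numerically: E[X] ≈ 56.875.

E[X] = C(16,4)·2^(1−C(4,2)) = 455/8 ≈ 56.875.


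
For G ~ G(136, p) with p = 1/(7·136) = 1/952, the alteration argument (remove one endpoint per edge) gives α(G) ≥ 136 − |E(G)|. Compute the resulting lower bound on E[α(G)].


E[|E(G)|] = C(136, 2)·p = 9180 · (1/952) = 135/14.
E[α(G)] ≥ n − E[|E(G)|] = 136 − 135/14 = 1769/14.
Numerically: ≈ 126.357143.
(This is only a lower bound; the true E[α(G)] may be larger.)

E[α(G)] ≥ 1769/14 ≈ 126.357143.


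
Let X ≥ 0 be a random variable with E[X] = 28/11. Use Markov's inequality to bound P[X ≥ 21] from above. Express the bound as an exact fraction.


μ = E[X] = 28/11, a = 21.
Markov: P[X ≥ 21] ≤ μ/a = (28/11)/21 = 4/33.
Numerically: ≈ 0.121.
(Since a = 21 > μ = 2.545, the bound 4/33 is < 1 and informative.)

P[X ≥ 21] ≤ 4/33 ≈ 0.121.


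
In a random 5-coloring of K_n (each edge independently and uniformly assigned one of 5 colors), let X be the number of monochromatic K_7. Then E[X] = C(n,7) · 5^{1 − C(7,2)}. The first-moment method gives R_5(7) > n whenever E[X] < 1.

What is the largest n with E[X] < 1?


We need C(n, 7) · 5^{1 − 21} < 1, i.e. C(n, 7) < 5^{21 − 1} = 95367431640625.
Check values of n near the boundary:
  n = 336: C(336, 7) = 90079147136880; 90079147136880 < 95367431640625? YES
  n = 337: C(337, 7) = 91989916924632; 91989916924632 < 95367431640625? YES
  n = 338: C(338, 7) = 93935323022736; 93935323022736 < 95367431640625? YES
  n = 339: C(339, 7) = 95915887062372; 95915887062372 < 95367431640625? NO
  n = 340: C(340, 7) = 97932136940560; 97932136940560 < 95367431640625? NO
The largest n with C(n, 7) < 95367431640625 is n = 338 (where E[X] = 93935323022736/95367431640625 ≈ 0.985). Hence R_5(7) > 338, i.e. R_5(7) ≥ 339.

Largest n = 338; hence R_5(7) > 338.


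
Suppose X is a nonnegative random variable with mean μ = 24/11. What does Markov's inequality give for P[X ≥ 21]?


μ = E[X] = 24/11, a = 21.
Markov: P[X ≥ 21] ≤ μ/a = (24/11)/21 = 8/77.
Numerically: ≈ 0.104.
(Since a = 21 > μ = 2.182, the bound 8/77 is < 1 and informative.)

P[X ≥ 21] ≤ 8/77 ≈ 0.104.


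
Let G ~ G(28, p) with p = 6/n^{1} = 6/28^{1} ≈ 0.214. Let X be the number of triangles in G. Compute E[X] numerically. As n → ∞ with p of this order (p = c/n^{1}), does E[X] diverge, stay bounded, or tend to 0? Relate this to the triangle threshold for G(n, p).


Number of potential triangles: C(28, 3) = 3276.
Each occurs with probability p³ ≈ (0.214)³ ≈ 9.83965e-03.
By linearity: E[X] = C(28, 3)·p³ ≈ 3276 · 9.83965e-03 ≈ 32.235.
Here α = 1, so p = 6/n is exactly at the triangle threshold p ~ 1/n. Asymptotically E[X] → c³/6 = 6³/6 = 36 ≈ 36.000, a bounded constant. In this regime the triangle count is asymptotically Poisson(c³/6).

E[X] ≈ 32.235; in regime p = Θ(1/n^{1}) E[X] stays bounded (at the triangle threshold p ~ 1/n).


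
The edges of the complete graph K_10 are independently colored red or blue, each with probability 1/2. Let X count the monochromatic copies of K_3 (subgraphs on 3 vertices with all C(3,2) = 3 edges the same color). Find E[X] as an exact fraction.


Let X = Σ_S X_S over the C(10, 3) = 120 subsets S of size 3, where X_S = 1 if the K_3 on S is monochromatic.
For a fixed S, the K_3 on S has C(3, 2) = 3 edges. P[all 3 edges red] = (1/2)^3, and likewise for blue, so P[monochromatic] = 2·(1/2)^3 = 2^{1 − 3} = 1/4.
Summing: E[X] = C(10, 3) · 2^{1 − 3} = 120 · 1/4 = 30.
Numerically: E[X] ≈ 30.000000.

E[X] = C(10,3)·2^(1−C(3,2)) = 30 ≈ 30.000000.


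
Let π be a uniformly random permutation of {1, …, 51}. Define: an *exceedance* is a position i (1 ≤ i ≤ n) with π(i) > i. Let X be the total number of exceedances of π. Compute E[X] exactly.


Write X = Σ_{i=1}^{51} X_i, where X_i = 1_{π(i) > i}.
For each fixed i, π(i) is uniform over {1, …, 51} (marginal of a uniform permutation), so P[π(i) > i] = (n − i)/n. Summing: Σ_{i=1}^{51} (n − i)/n = (0 + 1 + … + 50)/51 = 51(51 − 1)/(2·51) = (51 − 1)/2.
Hence E[X] = Σ_{i=1}^{51} (51 − i)/51 = 25 ≈ 25.000000.

E[X] = 25 = 25.000000.


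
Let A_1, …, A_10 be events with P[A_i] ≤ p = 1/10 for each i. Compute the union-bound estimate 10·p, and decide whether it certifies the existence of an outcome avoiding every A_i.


Union bound: P[∪_{i=1}^{10} A_i] ≤ Σ_i P[A_i] ≤ 10·p = 10·(1/10) = 1.
Numerically: 1 ≈ 1.000.
Is 1 < 1? NO.
Since the bound 1 is ≥ 1, the union bound is uninformative here; it does NOT by itself certify existence.

10·p = 1 ≈ 1.000; existence NOT certified by the union bound.


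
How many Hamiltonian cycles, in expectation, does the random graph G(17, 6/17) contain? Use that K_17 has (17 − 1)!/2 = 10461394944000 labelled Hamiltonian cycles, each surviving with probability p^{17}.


K_17 has (17 − 1)!/2 = 10461394944000 labelled Hamiltonian cycles.
For each such Hamiltonian cycle H, let X_H = 1 if all 17 edges of H are present in G. Then P[X_H = 1] = p^{17} = (6/17)^{17} = 16926659444736/827240261886336764177.
By linearity of expectation: E[X] = Σ_H E[X_H] = 10461394944000 · p^{17} = 10461394944000 · 16926659444736/827240261886336764177 = 177076469533971037814784000/827240261886336764177.
Numerically: E[X] ≈ 2.14e+05.

E[X] = 10461394944000 · (6/17)^{17} = 177076469533971037814784000/827240261886336764177 ≈ 2.14e+05.


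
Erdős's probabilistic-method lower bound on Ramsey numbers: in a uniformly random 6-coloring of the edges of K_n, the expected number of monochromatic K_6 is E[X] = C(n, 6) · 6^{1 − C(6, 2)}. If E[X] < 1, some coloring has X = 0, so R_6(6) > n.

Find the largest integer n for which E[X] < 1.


We need C(n, 6) · 6^{1 − 15} < 1, i.e. C(n, 6) < 6^{15 − 1} = 78364164096.
Check values of n near the boundary:
  n = 196: C(196, 6) = 72887293024; 72887293024 < 78364164096? YES
  n = 197: C(197, 6) = 75176946208; 75176946208 < 78364164096? YES
  n = 198: C(198, 6) = 77526225777; 77526225777 < 78364164096? YES
  n = 199: C(199, 6) = 79936367511; 79936367511 < 78364164096? NO
  n = 200: C(200, 6) = 82408626300; 82408626300 < 78364164096? NO
The largest n with C(n, 6) < 78364164096 is n = 198 (where E[X] = 25842075259/26121388032 ≈ 0.989). Hence R_6(6) > 198, i.e. R_6(6) ≥ 199.

Largest n = 198; hence R_6(6) > 198.


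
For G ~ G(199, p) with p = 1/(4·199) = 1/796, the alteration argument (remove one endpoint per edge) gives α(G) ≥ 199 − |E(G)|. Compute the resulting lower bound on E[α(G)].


E[|E(G)|] = C(199, 2)·p = 19701 · (1/796) = 99/4.
E[α(G)] ≥ n − E[|E(G)|] = 199 − 99/4 = 697/4.
Numerically: ≈ 174.2500.
(This is only a lower bound; the true E[α(G)] may be larger.)

E[α(G)] ≥ 697/4 ≈ 174.2500.


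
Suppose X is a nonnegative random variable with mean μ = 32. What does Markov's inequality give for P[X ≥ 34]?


μ = E[X] = 32, a = 34.
Markov: P[X ≥ 34] ≤ μ/a = (32)/34 = 16/17.
Numerically: ≈ 0.941176.
(Since a = 34 > μ = 32.000000, the bound 16/17 is < 1 and informative.)

P[X ≥ 34] ≤ 16/17 ≈ 0.941176.


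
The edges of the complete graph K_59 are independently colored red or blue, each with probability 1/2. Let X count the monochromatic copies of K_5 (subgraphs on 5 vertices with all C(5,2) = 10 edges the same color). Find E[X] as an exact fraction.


Let X = Σ_S X_S over the C(59, 5) = 5006386 subsets S of size 5, where X_S = 1 if the K_5 on S is monochromatic.
For a fixed S, the K_5 on S has C(5, 2) = 10 edges. P[all 10 edges red] = (1/2)^10, and likewise for blue, so P[monochromatic] = 2·(1/2)^10 = 2^{1 − 10} = 1/512.
By linearity of expectation: E[X] = C(59, 5) · 2^{1 − 10} = 5006386 · 1/512 = 2503193/256.
Numerically: E[X] ≈ 9778.0977.

E[X] = C(59,5)·2^(1−C(5,2)) = 2503193/256 ≈ 9778.0977.


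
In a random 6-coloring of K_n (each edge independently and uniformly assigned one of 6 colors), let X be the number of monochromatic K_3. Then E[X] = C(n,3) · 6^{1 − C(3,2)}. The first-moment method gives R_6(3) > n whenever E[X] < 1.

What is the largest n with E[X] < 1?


We need C(n, 3) · 6^{1 − 3} < 1, i.e. C(n, 3) < 6^{3 − 1} = 36.
Check values of n near the boundary:
  n = 3: C(3, 3) = 1; 1 < 36? YES
  n = 4: C(4, 3) = 4; 4 < 36? YES
  n = 5: C(5, 3) = 10; 10 < 36? YES
  n = 6: C(6, 3) = 20; 20 < 36? YES
  n = 7: C(7, 3) = 35; 35 < 36? YES
  n = 8: C(8, 3) = 56; 56 < 36? NO
The largest n with C(n, 3) < 36 is n = 7 (where E[X] = 35/36 ≈ 0.972222). Hence R_6(3) > 7, i.e. R_6(3) ≥ 8.

Largest n = 7; hence R_6(3) > 7.


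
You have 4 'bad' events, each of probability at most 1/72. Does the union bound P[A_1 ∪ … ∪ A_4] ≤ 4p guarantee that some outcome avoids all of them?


Union bound: P[∪_{i=1}^{4} A_i] ≤ Σ_i P[A_i] ≤ 4·p = 4·(1/72) = 1/18.
Numerically: 1/18 ≈ 0.055556.
Is 1/18 < 1? YES.
Since P[∪ A_i] ≤ 1/18 < 1, the complement has P[∩ A_i^c] ≥ 1 − 1/18 = 17/18 > 0, so some outcome avoids every A_i.

4·p = 1/18 ≈ 0.055556; existence CERTIFIED by the union bound.


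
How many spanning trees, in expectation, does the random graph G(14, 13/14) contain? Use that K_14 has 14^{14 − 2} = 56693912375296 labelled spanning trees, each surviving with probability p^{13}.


K_14 has 14^{14 − 2} = 56693912375296 labelled spanning trees.
For each such spanning tree H, let X_H = 1 if all 13 edges of H are present in G. Then P[X_H = 1] = p^{13} = (13/14)^{13} = 302875106592253/793714773254144.
By linearity of expectation: E[X] = Σ_H E[X_H] = 56693912375296 · p^{13} = 56693912375296 · 302875106592253/793714773254144 = 302875106592253/14.
Numerically: E[X] ≈ 2.16339e+13.

E[X] = 56693912375296 · (13/14)^{13} = 302875106592253/14 ≈ 2.16339e+13.


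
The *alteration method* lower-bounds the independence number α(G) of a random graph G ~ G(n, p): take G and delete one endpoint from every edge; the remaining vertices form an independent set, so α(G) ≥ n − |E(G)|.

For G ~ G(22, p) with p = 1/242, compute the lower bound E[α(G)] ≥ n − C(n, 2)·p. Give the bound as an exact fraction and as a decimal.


E[|E(G)|] = C(22, 2)·p = 231 · (1/242) = 21/22.
E[α(G)] ≥ n − E[|E(G)|] = 22 − 21/22 = 463/22.
Numerically: ≈ 21.0455.
(This is only a lower bound; the true E[α(G)] may be larger.)

E[α(G)] ≥ 463/22 ≈ 21.0455.


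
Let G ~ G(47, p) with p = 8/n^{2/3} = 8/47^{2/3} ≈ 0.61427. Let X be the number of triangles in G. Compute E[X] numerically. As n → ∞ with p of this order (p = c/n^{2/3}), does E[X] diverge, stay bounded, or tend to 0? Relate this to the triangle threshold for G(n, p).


Number of potential triangles: C(47, 3) = 16215.
Each occurs with probability p³ ≈ (0.61427)³ ≈ 2.3177909e-01.
By linearity: E[X] = C(47, 3)·p³ ≈ 16215 · 2.3177909e-01 ≈ 3758.29787.
Since α = 2/3 < 1, p = c/n^{2/3} ≫ 1/n is above the triangle threshold p ~ 1/n. Asymptotically E[X] ~ (c³/6)·n^{3(1−α)} = (8³/6)·n^{1} → ∞; triangles are abundant w.h.p.

E[X] ≈ 3758.29787; in regime p = Θ(1/n^{2/3}) E[X] diverges (above the triangle threshold p ~ 1/n).


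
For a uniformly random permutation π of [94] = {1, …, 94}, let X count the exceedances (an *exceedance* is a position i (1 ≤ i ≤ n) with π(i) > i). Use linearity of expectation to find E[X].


Write X = Σ_{i=1}^{94} X_i, where X_i = 1_{π(i) > i}.
For each fixed i, π(i) is uniform over {1, …, 94} (marginal of a uniform permutation), so P[π(i) > i] = (n − i)/n. Summing: Σ_{i=1}^{94} (n − i)/n = (0 + 1 + … + 93)/94 = 94(94 − 1)/(2·94) = (94 − 1)/2.
Hence E[X] = Σ_{i=1}^{94} (94 − i)/94 = 93/2 ≈ 46.50000.

E[X] = 93/2 = 46.50000.


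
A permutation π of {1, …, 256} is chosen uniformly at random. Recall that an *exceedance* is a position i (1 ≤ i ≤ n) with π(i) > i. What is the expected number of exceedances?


Write X = Σ_{i=1}^{256} X_i, where X_i = 1_{π(i) > i}.
For each fixed i, π(i) is uniform over {1, …, 256} (marginal of a uniform permutation), so P[π(i) > i] = (n − i)/n. Summing: Σ_{i=1}^{256} (n − i)/n = (0 + 1 + … + 255)/256 = 256(256 − 1)/(2·256) = (256 − 1)/2.
Hence E[X] = Σ_{i=1}^{256} (256 − i)/256 = 255/2 ≈ 127.500000.

E[X] = 255/2 = 127.500000.


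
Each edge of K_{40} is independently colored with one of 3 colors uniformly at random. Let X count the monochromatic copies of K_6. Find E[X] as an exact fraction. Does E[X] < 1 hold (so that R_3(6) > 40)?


E[X] = C(40, 6) · 3^{1 − 15} = 3838380 · 3^{−14} = 3838380/4782969.
As a reduced fraction: E[X] = 1279460/1594323 ≈ 0.802510.
Is E[X] < 1? YES.
Since E[X] < 1, there exists a 3-coloring of K_{40} with no monochromatic K_6; hence R_3(6) > 40.

E[X] = 1279460/1594323 ≈ 0.802510; E[X] < 1, so R_3(6) > 40.


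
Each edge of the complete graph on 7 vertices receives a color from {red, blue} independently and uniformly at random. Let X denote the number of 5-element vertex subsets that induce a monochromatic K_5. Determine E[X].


Let X = Σ_S X_S over the C(7, 5) = 21 subsets S of size 5, where X_S = 1 if the K_5 on S is monochromatic.
For a fixed S, the K_5 on S has C(5, 2) = 10 edges. P[all 10 edges red] = (1/2)^10, and likewise for blue, so P[monochromatic] = 2·(1/2)^10 = 2^{1 − 10} = 1/512.
Summing: E[X] = C(7, 5) · 2^{1 − 10} = 21 · 1/512 = 21/512.
Numerically: E[X] ≈ 0.041016.

E[X] = C(7,5)·2^(1−C(5,2)) = 21/512 ≈ 0.041016.


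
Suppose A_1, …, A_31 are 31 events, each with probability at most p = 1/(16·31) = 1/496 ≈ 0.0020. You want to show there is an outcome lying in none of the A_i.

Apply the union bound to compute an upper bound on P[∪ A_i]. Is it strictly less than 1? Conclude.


Union bound: P[∪_{i=1}^{31} A_i] ≤ Σ_i P[A_i] ≤ 31·p = 31·(1/496) = 1/16.
Numerically: 1/16 ≈ 0.0625.
Is 1/16 < 1? YES.
Since P[∪ A_i] ≤ 1/16 < 1, the complement has P[∩ A_i^c] ≥ 1 − 1/16 = 15/16 > 0, so some outcome avoids every A_i.

31·p = 1/16 ≈ 0.0625; existence CERTIFIED by the union bound.


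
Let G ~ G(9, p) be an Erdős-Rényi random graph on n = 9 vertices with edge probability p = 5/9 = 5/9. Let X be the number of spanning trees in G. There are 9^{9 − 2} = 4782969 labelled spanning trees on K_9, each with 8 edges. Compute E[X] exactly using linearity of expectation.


K_9 has 9^{9 − 2} = 4782969 labelled spanning trees.
For each such spanning tree H, let X_H = 1 if all 8 edges of H are present in G. Then P[X_H = 1] = p^{8} = (5/9)^{8} = 390625/43046721.
By linearity: E[X] = Σ_H E[X_H] = 4782969 · p^{8} = 4782969 · 390625/43046721 = 390625/9.
Numerically: E[X] ≈ 4.34e+04.

E[X] = 4782969 · (5/9)^{8} = 390625/9 ≈ 4.34e+04.


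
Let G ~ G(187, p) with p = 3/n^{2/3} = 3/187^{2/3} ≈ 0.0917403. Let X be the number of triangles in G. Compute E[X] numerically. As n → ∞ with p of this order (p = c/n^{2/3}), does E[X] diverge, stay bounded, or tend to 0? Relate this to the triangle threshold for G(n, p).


Number of potential triangles: C(187, 3) = 1072445.
Each occurs with probability p³ ≈ (0.0917403)³ ≈ 7.72112442e-04.
By linearity: E[X] = C(187, 3)·p³ ≈ 1072445 · 7.72112442e-04 ≈ 828.048128.
Since α = 2/3 < 1, p = c/n^{2/3} ≫ 1/n is above the triangle threshold p ~ 1/n. Asymptotically E[X] ~ (c³/6)·n^{3(1−α)} = (3³/6)·n^{1} → ∞; triangles are abundant w.h.p.

E[X] ≈ 828.048128; in regime p = Θ(1/n^{2/3}) E[X] diverges (above the triangle threshold p ~ 1/n).


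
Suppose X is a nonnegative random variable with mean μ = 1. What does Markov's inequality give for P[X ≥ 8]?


μ = E[X] = 1, a = 8.
Markov: P[X ≥ 8] ≤ μ/a = (1)/8 = 1/8.
Numerically: ≈ 0.125000.
(Since a = 8 > μ = 1.000000, the bound 1/8 is < 1 and informative.)

P[X ≥ 8] ≤ 1/8 ≈ 0.125000.


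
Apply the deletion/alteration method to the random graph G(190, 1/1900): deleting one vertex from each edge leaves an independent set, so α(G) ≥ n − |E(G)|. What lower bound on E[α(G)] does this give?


E[|E(G)|] = C(190, 2)·p = 17955 · (1/1900) = 189/20.
E[α(G)] ≥ n − E[|E(G)|] = 190 − 189/20 = 3611/20.
Numerically: ≈ 180.5500.
(This is only a lower bound; the true E[α(G)] may be larger.)

E[α(G)] ≥ 3611/20 ≈ 180.5500.


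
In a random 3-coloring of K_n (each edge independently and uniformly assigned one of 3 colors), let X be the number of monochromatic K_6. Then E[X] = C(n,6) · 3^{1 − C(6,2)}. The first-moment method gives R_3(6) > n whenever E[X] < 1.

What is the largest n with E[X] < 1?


We need C(n, 6) · 3^{1 − 15} < 1, i.e. C(n, 6) < 3^{15 − 1} = 4782969.
Check values of n near the boundary:
  n = 37: C(37, 6) = 2324784; 2324784 < 4782969? YES
  n = 38: C(38, 6) = 2760681; 2760681 < 4782969? YES
  n = 39: C(39, 6) = 3262623; 3262623 < 4782969? YES
  n = 40: C(40, 6) = 3838380; 3838380 < 4782969? YES
  n = 41: C(41, 6) = 4496388; 4496388 < 4782969? YES
  n = 42: C(42, 6) = 5245786; 5245786 < 4782969? NO
The largest n with C(n, 6) < 4782969 is n = 41 (where E[X] = 1498796/1594323 ≈ 0.940083). Hence R_3(6) > 41, i.e. R_3(6) ≥ 42.

Largest n = 41; hence R_3(6) > 41.


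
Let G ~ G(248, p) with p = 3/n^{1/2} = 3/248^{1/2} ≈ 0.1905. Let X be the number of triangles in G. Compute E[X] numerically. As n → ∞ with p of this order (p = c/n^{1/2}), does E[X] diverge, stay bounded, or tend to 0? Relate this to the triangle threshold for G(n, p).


Number of potential triangles: C(248, 3) = 2511496.
Each occurs with probability p³ ≈ (0.1905)³ ≈ 6.9133134e-03.
By linearity: E[X] = C(248, 3)·p³ ≈ 2511496 · 6.9133134e-03 ≈ 17362.75886.
Since α = 1/2 < 1, p = c/n^{1/2} ≫ 1/n is above the triangle threshold p ~ 1/n. Asymptotically E[X] ~ (c³/6)·n^{3(1−α)} = (3³/6)·n^{1.5} → ∞; triangles are abundant w.h.p.

E[X] ≈ 17362.75886; in regime p = Θ(1/n^{1/2}) E[X] diverges (above the triangle threshold p ~ 1/n).


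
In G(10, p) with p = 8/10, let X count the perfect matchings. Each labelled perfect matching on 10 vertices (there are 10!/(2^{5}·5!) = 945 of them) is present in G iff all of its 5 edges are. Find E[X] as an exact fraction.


K_10 has 10!/(2^{5}·5!) = 945 labelled perfect matchings.
For each such perfect matching H, let X_H = 1 if all 5 edges of H are present in G. Then P[X_H = 1] = p^{5} = (4/5)^{5} = 1024/3125.
By linearity of expectation: E[X] = Σ_H E[X_H] = 945 · p^{5} = 945 · 1024/3125 = 193536/625.
Numerically: E[X] ≈ 309.658.

E[X] = 945 · (4/5)^{5} = 193536/625 ≈ 309.658.


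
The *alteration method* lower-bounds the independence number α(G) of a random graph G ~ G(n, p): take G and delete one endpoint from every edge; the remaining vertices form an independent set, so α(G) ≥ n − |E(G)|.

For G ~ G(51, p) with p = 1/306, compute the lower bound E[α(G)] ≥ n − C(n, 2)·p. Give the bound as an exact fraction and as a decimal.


E[|E(G)|] = C(51, 2)·p = 1275 · (1/306) = 25/6.
E[α(G)] ≥ n − E[|E(G)|] = 51 − 25/6 = 281/6.
Numerically: ≈ 46.83333.
(This is only a lower bound; the true E[α(G)] may be larger.)

E[α(G)] ≥ 281/6 ≈ 46.83333.


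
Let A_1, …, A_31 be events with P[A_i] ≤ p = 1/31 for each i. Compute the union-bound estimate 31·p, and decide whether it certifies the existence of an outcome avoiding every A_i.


Union bound: P[∪_{i=1}^{31} A_i] ≤ Σ_i P[A_i] ≤ 31·p = 31·(1/31) = 1.
Numerically: 1 ≈ 1.00000.
Is 1 < 1? NO.
Since the bound 1 is ≥ 1, the union bound is uninformative here; it does NOT by itself certify existence.

31·p = 1 ≈ 1.00000; existence NOT certified by the union bound.


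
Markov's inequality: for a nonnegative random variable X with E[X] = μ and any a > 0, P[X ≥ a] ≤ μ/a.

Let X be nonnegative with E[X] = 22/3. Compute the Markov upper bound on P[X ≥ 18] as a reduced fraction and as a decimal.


μ = E[X] = 22/3, a = 18.
Markov: P[X ≥ 18] ≤ μ/a = (22/3)/18 = 11/27.
Numerically: ≈ 0.4074.
(Since a = 18 > μ = 7.3333, the bound 11/27 is < 1 and informative.)

P[X ≥ 18] ≤ 11/27 ≈ 0.4074.


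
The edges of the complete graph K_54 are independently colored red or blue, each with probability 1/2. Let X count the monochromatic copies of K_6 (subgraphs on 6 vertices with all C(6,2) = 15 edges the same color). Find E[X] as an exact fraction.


Let X = Σ_S X_S over the C(54, 6) = 25827165 subsets S of size 6, where X_S = 1 if the K_6 on S is monochromatic.
For a fixed S, the K_6 on S has C(6, 2) = 15 edges. P[all 15 edges red] = (1/2)^15, and likewise for blue, so P[monochromatic] = 2·(1/2)^15 = 2^{1 − 15} = 1/16384.
By linearity: E[X] = C(54, 6) · 2^{1 − 15} = 25827165 · 1/16384 = 25827165/16384.
Numerically: E[X] ≈ 1576.3651.

E[X] = C(54,6)·2^(1−C(6,2)) = 25827165/16384 ≈ 1576.3651.


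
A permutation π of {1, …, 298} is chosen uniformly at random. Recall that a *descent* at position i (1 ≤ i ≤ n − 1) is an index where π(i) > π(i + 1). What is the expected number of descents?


Write X = Σ X_I over i = 1, …, 297, with X_I the indicator of one descent.
There are 297 indicators.
For each fixed i, the pair (π(i), π(i+1)) is a uniformly random ordered pair of distinct values from {1, …, 298}; by symmetry P[π(i) > π(i+1)] = 1/2.
By linearity: E[X] = 297 · (1/2) = (298 − 1) · (1/2) = 297/2 ≈ 148.50000.

E[X] = 297/2 = 148.50000.


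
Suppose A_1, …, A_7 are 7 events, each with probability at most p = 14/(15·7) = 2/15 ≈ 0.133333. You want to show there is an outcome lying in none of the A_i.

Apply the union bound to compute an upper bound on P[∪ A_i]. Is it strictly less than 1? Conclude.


Union bound: P[∪_{i=1}^{7} A_i] ≤ Σ_i P[A_i] ≤ 7·p = 7·(2/15) = 14/15.
Numerically: 14/15 ≈ 0.933333.
Is 14/15 < 1? YES.
Since P[∪ A_i] ≤ 14/15 < 1, the complement has P[∩ A_i^c] ≥ 1 − 14/15 = 1/15 > 0, so some outcome avoids every A_i.

7·p = 14/15 ≈ 0.933333; existence CERTIFIED by the union bound.


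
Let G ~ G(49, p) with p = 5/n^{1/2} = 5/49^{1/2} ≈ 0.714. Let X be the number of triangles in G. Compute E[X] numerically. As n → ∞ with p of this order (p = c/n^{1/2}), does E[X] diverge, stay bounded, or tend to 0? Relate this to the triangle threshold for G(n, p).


Number of potential triangles: C(49, 3) = 18424.
Each occurs with probability p³ ≈ (0.714)³ ≈ 3.64431e-01.
By linearity: E[X] = C(49, 3)·p³ ≈ 18424 · 3.64431e-01 ≈ 6714.286.
Since α = 1/2 < 1, p = c/n^{1/2} ≫ 1/n is above the triangle threshold p ~ 1/n. Asymptotically E[X] ~ (c³/6)·n^{3(1−α)} = (5³/6)·n^{1.5} → ∞; triangles are abundant w.h.p.

E[X] ≈ 6714.286; in regime p = Θ(1/n^{1/2}) E[X] diverges (above the triangle threshold p ~ 1/n).


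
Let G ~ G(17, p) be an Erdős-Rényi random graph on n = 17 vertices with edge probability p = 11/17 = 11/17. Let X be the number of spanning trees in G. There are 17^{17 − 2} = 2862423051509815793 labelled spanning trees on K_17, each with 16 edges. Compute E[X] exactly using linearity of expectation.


K_17 has 17^{17 − 2} = 2862423051509815793 labelled spanning trees.
For each such spanning tree H, let X_H = 1 if all 16 edges of H are present in G. Then P[X_H = 1] = p^{16} = (11/17)^{16} = 45949729863572161/48661191875666868481.
By linearity of expectation: E[X] = Σ_H E[X_H] = 2862423051509815793 · p^{16} = 2862423051509815793 · 45949729863572161/48661191875666868481 = 45949729863572161/17.
Numerically: E[X] ≈ 2.7e+15.

E[X] = 2862423051509815793 · (11/17)^{16} = 45949729863572161/17 ≈ 2.7e+15.


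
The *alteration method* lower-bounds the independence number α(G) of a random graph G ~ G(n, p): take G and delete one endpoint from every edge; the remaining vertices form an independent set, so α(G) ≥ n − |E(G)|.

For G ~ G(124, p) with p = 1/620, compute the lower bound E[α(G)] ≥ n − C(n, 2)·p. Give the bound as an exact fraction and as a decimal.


E[|E(G)|] = C(124, 2)·p = 7626 · (1/620) = 123/10.
E[α(G)] ≥ n − E[|E(G)|] = 124 − 123/10 = 1117/10.
Numerically: ≈ 111.700000.
(This is only a lower bound; the true E[α(G)] may be larger.)

E[α(G)] ≥ 1117/10 ≈ 111.700000.


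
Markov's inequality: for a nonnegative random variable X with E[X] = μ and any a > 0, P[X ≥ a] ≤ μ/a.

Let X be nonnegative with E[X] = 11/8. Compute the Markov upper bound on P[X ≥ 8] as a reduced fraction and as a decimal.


μ = E[X] = 11/8, a = 8.
Markov: P[X ≥ 8] ≤ μ/a = (11/8)/8 = 11/64.
Numerically: ≈ 0.17188.
(Since a = 8 > μ = 1.37500, the bound 11/64 is < 1 and informative.)

P[X ≥ 8] ≤ 11/64 ≈ 0.17188.


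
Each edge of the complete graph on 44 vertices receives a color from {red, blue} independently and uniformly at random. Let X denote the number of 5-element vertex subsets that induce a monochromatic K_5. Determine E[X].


Let X = Σ_S X_S over the C(44, 5) = 1086008 subsets S of size 5, where X_S = 1 if the K_5 on S is monochromatic.
For a fixed S, the K_5 on S has C(5, 2) = 10 edges. P[all 10 edges red] = (1/2)^10, and likewise for blue, so P[monochromatic] = 2·(1/2)^10 = 2^{1 − 10} = 1/512.
By linearity of expectation: E[X] = C(44, 5) · 2^{1 − 10} = 1086008 · 1/512 = 135751/64.
Numerically: E[X] ≈ 2121.109.

E[X] = C(44,5)·2^(1−C(5,2)) = 135751/64 ≈ 2121.109.


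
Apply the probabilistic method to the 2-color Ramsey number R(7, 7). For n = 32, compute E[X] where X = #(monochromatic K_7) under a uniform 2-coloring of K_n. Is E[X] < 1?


E[X] = C(32, 7) · 2^{1 − 21} = 3365856 · 2^{−20} = 3365856/1048576.
As a reduced fraction: E[X] = 105183/32768 ≈ 3.2099.
Is E[X] < 1? NO.
Since E[X] ≥ 1, the first-moment bound is inconclusive at n = 32; it does NOT by itself certify R(7, 7) > 32.

E[X] = 105183/32768 ≈ 3.2099; E[X] ≥ 1; first-moment method inconclusive here.


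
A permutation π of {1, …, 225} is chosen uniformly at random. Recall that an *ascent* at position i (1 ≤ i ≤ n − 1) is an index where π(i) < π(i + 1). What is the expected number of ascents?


Write X = Σ X_I over i = 1, …, 224, with X_I the indicator of one ascent.
There are 224 indicators.
For each fixed i, the pair (π(i), π(i+1)) is a uniformly random ordered pair of distinct values from {1, …, 225}; by symmetry P[π(i) < π(i+1)] = 1/2.
By linearity: E[X] = 224 · (1/2) = (225 − 1) · (1/2) = 112 ≈ 112.000.

E[X] = 112 = 112.000.


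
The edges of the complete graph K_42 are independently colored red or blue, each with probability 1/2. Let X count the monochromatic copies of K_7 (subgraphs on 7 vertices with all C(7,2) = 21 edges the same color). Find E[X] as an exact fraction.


Let X = Σ_S X_S over the C(42, 7) = 26978328 subsets S of size 7, where X_S = 1 if the K_7 on S is monochromatic.
For a fixed S, the K_7 on S has C(7, 2) = 21 edges. P[all 21 edges red] = (1/2)^21, and likewise for blue, so P[monochromatic] = 2·(1/2)^21 = 2^{1 − 21} = 1/1048576.
By linearity of expectation: E[X] = C(42, 7) · 2^{1 − 21} = 26978328 · 1/1048576 = 3372291/131072.
Numerically: E[X] ≈ 25.72854.

E[X] = C(42,7)·2^(1−C(7,2)) = 3372291/131072 ≈ 25.72854.


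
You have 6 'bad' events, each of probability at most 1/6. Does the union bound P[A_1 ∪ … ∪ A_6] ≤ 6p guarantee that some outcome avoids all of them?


Union bound: P[∪_{i=1}^{6} A_i] ≤ Σ_i P[A_i] ≤ 6·p = 6·(1/6) = 1.
Numerically: 1 ≈ 1.0000000.
Is 1 < 1? NO.
Since the bound 1 is ≥ 1, the union bound is uninformative here; it does NOT by itself certify existence.

6·p = 1 ≈ 1.0000000; existence NOT certified by the union bound.


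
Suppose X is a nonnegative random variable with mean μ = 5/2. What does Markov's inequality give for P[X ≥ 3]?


μ = E[X] = 5/2, a = 3.
Markov: P[X ≥ 3] ≤ μ/a = (5/2)/3 = 5/6.
Numerically: ≈ 0.83333.
(Since a = 3 > μ = 2.50000, the bound 5/6 is < 1 and informative.)

P[X ≥ 3] ≤ 5/6 ≈ 0.83333.


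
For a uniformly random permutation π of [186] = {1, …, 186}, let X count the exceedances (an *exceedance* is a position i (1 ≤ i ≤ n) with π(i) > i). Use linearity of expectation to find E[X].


Write X = Σ_{i=1}^{186} X_i, where X_i = 1_{π(i) > i}.
For each fixed i, π(i) is uniform over {1, …, 186} (marginal of a uniform permutation), so P[π(i) > i] = (n − i)/n. Summing: Σ_{i=1}^{186} (n − i)/n = (0 + 1 + … + 185)/186 = 186(186 − 1)/(2·186) = (186 − 1)/2.
Hence E[X] = Σ_{i=1}^{186} (186 − i)/186 = 185/2 ≈ 92.5000.

E[X] = 185/2 = 92.5000.


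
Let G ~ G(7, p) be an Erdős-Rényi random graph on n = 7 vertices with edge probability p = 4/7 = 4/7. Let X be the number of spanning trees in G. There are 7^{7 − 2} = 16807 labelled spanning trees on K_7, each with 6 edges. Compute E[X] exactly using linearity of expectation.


K_7 has 7^{7 − 2} = 16807 labelled spanning trees.
For each such spanning tree H, let X_H = 1 if all 6 edges of H are present in G. Then P[X_H = 1] = p^{6} = (4/7)^{6} = 4096/117649.
By linearity: E[X] = Σ_H E[X_H] = 16807 · p^{6} = 16807 · 4096/117649 = 4096/7.
Numerically: E[X] ≈ 585.

E[X] = 16807 · (4/7)^{6} = 4096/7 ≈ 585.


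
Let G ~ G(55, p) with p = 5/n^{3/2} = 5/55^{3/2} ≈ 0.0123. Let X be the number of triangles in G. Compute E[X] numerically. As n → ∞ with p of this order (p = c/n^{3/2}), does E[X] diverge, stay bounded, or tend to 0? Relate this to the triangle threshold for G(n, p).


Number of potential triangles: C(55, 3) = 26235.
Each occurs with probability p³ ≈ (0.0123)³ ≈ 1.84195e-06.
By linearity: E[X] = C(55, 3)·p³ ≈ 26235 · 1.84195e-06 ≈ 0.048.
Since α = 3/2 > 1, p = c/n^{3/2} = o(1/n) is below the triangle threshold p ~ 1/n. Asymptotically E[X] ~ (c³/6)·n^{3(1−α)} = (5³/6)·n^{-1.5} → 0, so by Markov's inequality G has no triangles w.h.p.

E[X] ≈ 0.048; in regime p = Θ(1/n^{3/2}) E[X] tends to 0 (below the triangle threshold p ~ 1/n).


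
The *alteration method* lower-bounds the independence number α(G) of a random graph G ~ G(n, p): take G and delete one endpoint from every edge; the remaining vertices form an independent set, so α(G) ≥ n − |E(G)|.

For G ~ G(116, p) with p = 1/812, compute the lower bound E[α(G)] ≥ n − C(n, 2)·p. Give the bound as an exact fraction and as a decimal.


E[|E(G)|] = C(116, 2)·p = 6670 · (1/812) = 115/14.
E[α(G)] ≥ n − E[|E(G)|] = 116 − 115/14 = 1509/14.
Numerically: ≈ 107.786.
(This is only a lower bound; the true E[α(G)] may be larger.)

E[α(G)] ≥ 1509/14 ≈ 107.786.


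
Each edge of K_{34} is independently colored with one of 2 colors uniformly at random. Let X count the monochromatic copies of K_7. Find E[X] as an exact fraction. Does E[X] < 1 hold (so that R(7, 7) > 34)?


E[X] = C(34, 7) · 2^{1 − 21} = 5379616 · 2^{−20} = 5379616/1048576.
As a reduced fraction: E[X] = 168113/32768 ≈ 5.13040.
Is E[X] < 1? NO.
Since E[X] ≥ 1, the first-moment bound is inconclusive at n = 34; it does NOT by itself certify R(7, 7) > 34.

E[X] = 168113/32768 ≈ 5.13040; E[X] ≥ 1; first-moment method inconclusive here.


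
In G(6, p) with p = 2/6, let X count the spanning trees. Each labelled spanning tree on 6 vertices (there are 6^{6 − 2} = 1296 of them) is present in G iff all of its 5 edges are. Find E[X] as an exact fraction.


K_6 has 6^{6 − 2} = 1296 labelled spanning trees.
For each such spanning tree H, let X_H = 1 if all 5 edges of H are present in G. Then P[X_H = 1] = p^{5} = (1/3)^{5} = 1/243.
By linearity of expectation: E[X] = Σ_H E[X_H] = 1296 · p^{5} = 1296 · 1/243 = 16/3.
Numerically: E[X] ≈ 5.33.

E[X] = 1296 · (1/3)^{5} = 16/3 ≈ 5.33.


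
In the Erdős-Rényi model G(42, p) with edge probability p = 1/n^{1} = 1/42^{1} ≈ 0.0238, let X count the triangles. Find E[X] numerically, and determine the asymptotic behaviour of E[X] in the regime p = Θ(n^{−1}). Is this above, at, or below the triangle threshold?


Number of potential triangles: C(42, 3) = 11480.
Each occurs with probability p³ ≈ (0.0238)³ ≈ 1.34975e-05.
By linearity: E[X] = C(42, 3)·p³ ≈ 11480 · 1.34975e-05 ≈ 0.155.
Here α = 1, so p = 1/n is exactly at the triangle threshold p ~ 1/n. Asymptotically E[X] → c³/6 = 1³/6 = 1/6 ≈ 0.167, a bounded constant. In this regime the triangle count is asymptotically Poisson(c³/6).

E[X] ≈ 0.155; in regime p = Θ(1/n^{1}) E[X] stays bounded (at the triangle threshold p ~ 1/n).


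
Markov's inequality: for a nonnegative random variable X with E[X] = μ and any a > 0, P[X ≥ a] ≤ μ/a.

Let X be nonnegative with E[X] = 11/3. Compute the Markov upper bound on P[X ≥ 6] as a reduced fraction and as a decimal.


μ = E[X] = 11/3, a = 6.
Markov: P[X ≥ 6] ≤ μ/a = (11/3)/6 = 11/18.
Numerically: ≈ 0.61111.
(Since a = 6 > μ = 3.66667, the bound 11/18 is < 1 and informative.)

P[X ≥ 6] ≤ 11/18 ≈ 0.61111.
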